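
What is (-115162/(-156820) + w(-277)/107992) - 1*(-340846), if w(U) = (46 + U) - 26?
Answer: 1443085878568551/4233826360 ≈ 3.4085e+5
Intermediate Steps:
w(U) = 20 + U
(-115162/(-156820) + w(-277)/107992) - 1*(-340846) = (-115162/(-156820) + (20 - 277)/107992) - 1*(-340846) = (-115162*(-1/156820) - 257*1/107992) + 340846 = (57581/78410 - 257/107992) + 340846 = 3099067991/4233826360 + 340846 = 1443085878568551/4233826360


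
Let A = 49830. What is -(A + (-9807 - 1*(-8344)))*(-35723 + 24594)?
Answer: 538276343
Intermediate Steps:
-(A + (-9807 - 1*(-8344)))*(-35723 + 24594) = -(49830 + (-9807 - 1*(-8344)))*(-35723 + 24594) = -(49830 + (-9807 + 8344))*(-11129) = -(49830 - 1463)*(-11129) = -48367*(-11129) = -1*(-538276343) = 538276343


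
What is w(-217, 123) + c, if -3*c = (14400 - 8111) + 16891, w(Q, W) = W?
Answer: -22811/3 ≈ -7603.7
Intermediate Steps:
c = -23180/3 (c = -((14400 - 8111) + 16891)/3 = -(6289 + 16891)/3 = -1/3*23180 = -23180/3 ≈ -7726.7)
w(-217, 123) + c = 123 - 23180/3 = -22811/3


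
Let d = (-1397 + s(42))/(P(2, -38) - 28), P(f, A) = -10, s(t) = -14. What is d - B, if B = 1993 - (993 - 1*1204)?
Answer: -82341/38 ≈ -2166.9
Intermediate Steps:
d = 1411/38 (d = (-1397 - 14)/(-10 - 28) = -1411/(-38) = -1411*(-1/38) = 1411/38 ≈ 37.132)
B = 2204 (B = 1993 - (993 - 1204) = 1993 - 1*(-211) = 1993 + 211 = 2204)
d - B = 1411/38 - 1*2204 = 1411/38 - 2204 = -82341/38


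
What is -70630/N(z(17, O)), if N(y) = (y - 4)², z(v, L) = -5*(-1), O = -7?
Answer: -70630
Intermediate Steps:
z(v, L) = 5
N(y) = (-4 + y)²
-70630/N(z(17, O)) = -70630/(-4 + 5)² = -70630/(1²) = -70630/1 = -70630*1 = -70630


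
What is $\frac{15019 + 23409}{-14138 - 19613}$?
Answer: $- \frac{38428}{33751} \approx -1.1386$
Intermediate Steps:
$\frac{15019 + 23409}{-14138 - 19613} = \frac{38428}{-33751} = 38428 \left(- \frac{1}{33751}\right) = - \frac{38428}{33751}$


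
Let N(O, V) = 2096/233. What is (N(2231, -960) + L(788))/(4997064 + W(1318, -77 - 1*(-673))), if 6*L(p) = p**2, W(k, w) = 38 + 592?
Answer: 36173132/1746694053 ≈ 0.020709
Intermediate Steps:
W(k, w) = 630
N(O, V) = 2096/233 (N(O, V) = 2096*(1/233) = 2096/233)
L(p) = p**2/6
(N(2231, -960) + L(788))/(4997064 + W(1318, -77 - 1*(-673))) = (2096/233 + (1/6)*788**2)/(4997064 + 630) = (2096/233 + (1/6)*620944)/4997694 = (2096/233 + 310472/3)*(1/4997694) = (72346264/699)*(1/4997694) = 36173132/1746694053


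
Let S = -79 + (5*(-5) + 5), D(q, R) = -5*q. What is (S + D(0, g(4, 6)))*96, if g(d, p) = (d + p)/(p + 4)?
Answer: -9504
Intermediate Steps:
g(d, p) = (d + p)/(4 + p)
S = -99 (S = -79 + (-25 + 5) = -79 - 20 = -99)
(S + D(0, g(4, 6)))*96 = (-99 - 5*0)*96 = (-99 + 0)*96 = -99*96 = -9504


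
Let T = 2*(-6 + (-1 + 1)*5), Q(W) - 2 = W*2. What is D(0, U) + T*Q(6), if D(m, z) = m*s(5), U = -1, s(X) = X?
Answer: -168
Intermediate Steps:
Q(W) = 2 + 2*W (Q(W) = 2 + W*2 = 2 + 2*W)
D(m, z) = 5*m (D(m, z) = m*5 = 5*m)
T = -12 (T = 2*(-6 + 0*5) = 2*(-6 + 0) = 2*(-6) = -12)
D(0, U) + T*Q(6) = 5*0 - 12*(2 + 2*6) = 0 - 12*(2 + 12) = 0 - 12*14 = 0 - 168 = -168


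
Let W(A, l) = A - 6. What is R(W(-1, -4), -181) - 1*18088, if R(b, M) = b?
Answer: -18095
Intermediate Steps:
W(A, l) = -6 + A
R(W(-1, -4), -181) - 1*18088 = (-6 - 1) - 1*18088 = -7 - 18088 = -18095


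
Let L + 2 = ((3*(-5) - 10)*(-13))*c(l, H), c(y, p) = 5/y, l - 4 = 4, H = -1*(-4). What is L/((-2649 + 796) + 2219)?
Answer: 1609/2928 ≈ 0.54952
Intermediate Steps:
H = 4
l = 8 (l = 4 + 4 = 8)
L = 1609/8 (L = -2 + ((3*(-5) - 10)*(-13))*(5/8) = -2 + ((-15 - 10)*(-13))*(5*(⅛)) = -2 - 25*(-13)*(5/8) = -2 + 325*(5/8) = -2 + 1625/8 = 1609/8 ≈ 201.13)
L/((-2649 + 796) + 2219) = 1609/(8*((-2649 + 796) + 2219)) = 1609/(8*(-1853 + 2219)) = (1609/8)/366 = (1609/8)*(1/366) = 1609/2928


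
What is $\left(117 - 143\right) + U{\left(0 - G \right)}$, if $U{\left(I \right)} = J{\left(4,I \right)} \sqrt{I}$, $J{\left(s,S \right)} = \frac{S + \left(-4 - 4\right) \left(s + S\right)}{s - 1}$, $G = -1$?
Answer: $-39$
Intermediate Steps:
$J{\left(s,S \right)} = \frac{- 8 s - 7 S}{-1 + s}$ ($J{\left(s,S \right)} = \frac{S - 8 \left(S + s\right)}{-1 + s} = \frac{S - \left(8 S + 8 s\right)}{-1 + s} = \frac{- 8 s - 7 S}{-1 + s}$)
$U{\left(I \right)} = \sqrt{I} \left(- \frac{32}{3} - \frac{7 I}{3}\right)$ ($U{\left(I \right)} = \frac{\left(-8\right) 4 - 7 I}{-1 + 4} \sqrt{I} = \frac{-32 - 7 I}{3} \sqrt{I} = \left(- \frac{32}{3} - \frac{7 I}{3}\right) \sqrt{I} = \sqrt{I} \left(- \frac{32}{3} - \frac{7 I}{3}\right)$)
$\left(117 - 143\right) + U{\left(0 - G \right)} = \left(117 - 143\right) + \frac{\sqrt{0 - -1} \left(-32 - 7 \left(0 - -1\right)\right)}{3} = -26 + \frac{\sqrt{0 + 1} \left(-32 - 7 \left(0 + 1\right)\right)}{3} = -26 + \frac{\sqrt{1} \left(-32 - 7\right)}{3} = -26 + \frac{1}{3} \cdot 1 \left(-32 - 7\right) = -26 + \frac{1}{3} \cdot 1 \left(-39\right) = -26 - 13 = -39$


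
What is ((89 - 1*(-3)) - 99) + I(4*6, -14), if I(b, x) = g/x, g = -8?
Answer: -45/7 ≈ -6.4286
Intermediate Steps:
I(b, x) = -8/x
((89 - 1*(-3)) - 99) + I(4*6, -14) = ((89 - 1*(-3)) - 99) - 8/(-14) = ((89 + 3) - 99) - 8*(-1/14) = (92 - 99) + 4/7 = -7 + 4/7 = -45/7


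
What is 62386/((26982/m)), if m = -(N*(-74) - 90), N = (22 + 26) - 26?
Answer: 53589574/13491 ≈ 3972.2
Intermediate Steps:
N = 22 (N = 48 - 26 = 22)
m = 1718 (m = -(22*(-74) - 90) = -(-1628 - 90) = -1*(-1718) = 1718)
62386/((26982/m)) = 62386/((26982/1718)) = 62386/((26982*(1/1718))) = 62386/(13491/859) = 62386*(859/13491) = 53589574/13491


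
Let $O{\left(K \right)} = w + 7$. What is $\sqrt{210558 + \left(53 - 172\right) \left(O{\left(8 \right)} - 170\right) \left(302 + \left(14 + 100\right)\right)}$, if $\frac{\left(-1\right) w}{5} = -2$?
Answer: $\sqrt{7784670} \approx 2790.1$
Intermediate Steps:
$w = 10$ ($w = \left(-5\right) \left(-2\right) = 10$)
$O{\left(K \right)} = 17$ ($O{\left(K \right)} = 10 + 7 = 17$)
$\sqrt{210558 + \left(53 - 172\right) \left(O{\left(8 \right)} - 170\right) \left(302 + \left(14 + 100\right)\right)} = \sqrt{210558 + \left(53 - 172\right) \left(17 - 170\right) \left(302 + \left(14 + 100\right)\right)} = \sqrt{210558 + \left(-119\right) \left(-153\right) \left(302 + 114\right)} = \sqrt{210558 + 18207 \cdot 416} = \sqrt{210558 + 7574112} = \sqrt{7784670}$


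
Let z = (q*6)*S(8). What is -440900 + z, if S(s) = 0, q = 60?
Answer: -440900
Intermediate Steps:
z = 0 (z = (60*6)*0 = 360*0 = 0)
-440900 + z = -440900 + 0 = -440900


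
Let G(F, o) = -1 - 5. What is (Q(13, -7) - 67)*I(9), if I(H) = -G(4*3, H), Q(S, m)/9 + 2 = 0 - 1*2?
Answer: -618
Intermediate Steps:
G(F, o) = -6
Q(S, m) = -36 (Q(S, m) = -18 + 9*(0 - 1*2) = -18 + 9*(0 - 2) = -18 + 9*(-2) = -18 - 18 = -36)
I(H) = 6 (I(H) = -1*(-6) = 6)
(Q(13, -7) - 67)*I(9) = (-36 - 67)*6 = -103*6 = -618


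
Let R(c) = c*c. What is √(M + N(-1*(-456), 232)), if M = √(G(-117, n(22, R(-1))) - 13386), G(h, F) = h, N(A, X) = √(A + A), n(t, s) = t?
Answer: √(4*√57 + I*√13503) ≈ 8.6678 + 6.7031*I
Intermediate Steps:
R(c) = c²
N(A, X) = √2*√A (N(A, X) = √(2*A) = √2*√A)
M = I*√13503 (M = √(-117 - 13386) = √(-13503) = I*√13503 ≈ 116.2*I)
√(M + N(-1*(-456), 232)) = √(I*√13503 + √2*√(-1*(-456))) = √(I*√13503 + √2*√456) = √(I*√13503 + √2*(2*√114)) = √(I*√13503 + 4*√57) = √(4*√57 + I*√13503)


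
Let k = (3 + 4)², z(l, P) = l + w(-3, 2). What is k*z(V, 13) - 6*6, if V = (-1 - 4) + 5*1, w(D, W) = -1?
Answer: -85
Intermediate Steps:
V = 0 (V = -5 + 5 = 0)
z(l, P) = -1 + l (z(l, P) = l - 1 = -1 + l)
k = 49 (k = 7² = 49)
k*z(V, 13) - 6*6 = 49*(-1 + 0) - 6*6 = 49*(-1) - 36 = -49 - 36 = -85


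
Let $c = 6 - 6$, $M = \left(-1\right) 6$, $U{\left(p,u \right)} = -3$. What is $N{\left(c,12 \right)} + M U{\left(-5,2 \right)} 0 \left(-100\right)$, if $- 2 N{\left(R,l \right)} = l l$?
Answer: $-72$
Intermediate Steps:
$M = -6$
$c = 0$
$N{\left(R,l \right)} = - \frac{l^{2}}{2}$ ($N{\left(R,l \right)} = - \frac{l l}{2} = - \frac{l^{2}}{2}$)
$N{\left(c,12 \right)} + M U{\left(-5,2 \right)} 0 \left(-100\right) = - \frac{12^{2}}{2} + \left(-6\right) \left(-3\right) 0 \left(-100\right) = \left(- \frac{1}{2}\right) 144 + 18 \cdot 0 \left(-100\right) = -72 + 0 \left(-100\right) = -72 + 0 = -72$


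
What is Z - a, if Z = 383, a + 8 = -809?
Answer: 1200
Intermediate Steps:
a = -817 (a = -8 - 809 = -817)
Z - a = 383 - 1*(-817) = 383 + 817 = 1200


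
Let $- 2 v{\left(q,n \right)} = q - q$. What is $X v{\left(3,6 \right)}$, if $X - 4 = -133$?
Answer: $0$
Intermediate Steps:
$v{\left(q,n \right)} = 0$ ($v{\left(q,n \right)} = - \frac{q - q}{2} = \left(- \frac{1}{2}\right) 0 = 0$)
$X = -129$ ($X = 4 - 133 = -129$)
$X v{\left(3,6 \right)} = \left(-129\right) 0 = 0$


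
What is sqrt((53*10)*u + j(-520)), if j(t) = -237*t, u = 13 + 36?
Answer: sqrt(149210) ≈ 386.28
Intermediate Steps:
u = 49
sqrt((53*10)*u + j(-520)) = sqrt((53*10)*49 - 237*(-520)) = sqrt(530*49 + 123240) = sqrt(25970 + 123240) = sqrt(149210)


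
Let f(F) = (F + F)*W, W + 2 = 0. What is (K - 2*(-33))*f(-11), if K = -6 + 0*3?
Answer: 2640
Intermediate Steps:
W = -2 (W = -2 + 0 = -2)
f(F) = -4*F (f(F) = (F + F)*(-2) = (2*F)*(-2) = -4*F)
K = -6 (K = -6 + 0 = -6)
(K - 2*(-33))*f(-11) = (-6 - 2*(-33))*(-4*(-11)) = (-6 + 66)*44 = 60*44 = 2640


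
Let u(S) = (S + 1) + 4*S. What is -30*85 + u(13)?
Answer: -2484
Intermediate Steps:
u(S) = 1 + 5*S (u(S) = (1 + S) + 4*S = 1 + 5*S)
-30*85 + u(13) = -30*85 + (1 + 5*13) = -2550 + (1 + 65) = -2550 + 66 = -2484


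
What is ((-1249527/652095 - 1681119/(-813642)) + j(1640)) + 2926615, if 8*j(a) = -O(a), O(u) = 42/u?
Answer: 113180387054300896733/38672794808160 ≈ 2.9266e+6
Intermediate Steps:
j(a) = -21/(4*a) (j(a) = (-42/a)/8 = -21/(4*a))
((-1249527/652095 - 1681119/(-813642)) + j(1640)) + 2926615 = ((-1249527/652095 - 1681119/(-813642)) - 21/4/1640) + 2926615 = ((-1249527*1/652095 - 1681119*(-1/813642)) - 21/4*1/1640) + 2926615 = ((-416509/217365 + 560373/271214) - 21/6560) + 2926615 = (8842405219/58952431110 - 21/6560) + 2926615 = 5676817718333/38672794808160 + 2926615 = 113180387054300896733/38672794808160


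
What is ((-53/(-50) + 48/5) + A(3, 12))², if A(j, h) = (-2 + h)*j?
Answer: 4133089/2500 ≈ 1653.2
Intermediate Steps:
A(j, h) = j*(-2 + h)
((-53/(-50) + 48/5) + A(3, 12))² = ((-53/(-50) + 48/5) + 3*(-2 + 12))² = ((-53*(-1/50) + 48*(⅕)) + 3*10)² = ((53/50 + 48/5) + 30)² = (533/50 + 30)² = (2033/50)² = 4133089/2500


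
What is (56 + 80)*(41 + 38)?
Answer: 10744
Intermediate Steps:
(56 + 80)*(41 + 38) = 136*79 = 10744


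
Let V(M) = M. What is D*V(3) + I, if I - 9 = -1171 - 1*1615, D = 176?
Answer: -2249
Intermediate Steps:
I = -2777 (I = 9 + (-1171 - 1*1615) = 9 + (-1171 - 1615) = 9 - 2786 = -2777)
D*V(3) + I = 176*3 - 2777 = 528 - 2777 = -2249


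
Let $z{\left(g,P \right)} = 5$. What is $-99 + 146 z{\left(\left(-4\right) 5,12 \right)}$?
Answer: $631$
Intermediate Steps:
$-99 + 146 z{\left(\left(-4\right) 5,12 \right)} = -99 + 146 \cdot 5 = -99 + 730 = 631$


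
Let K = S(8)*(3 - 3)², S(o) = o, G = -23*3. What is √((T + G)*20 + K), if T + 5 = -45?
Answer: 2*I*√595 ≈ 48.785*I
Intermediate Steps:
G = -69
T = -50 (T = -5 - 45 = -50)
K = 0 (K = 8*(3 - 3)² = 8*0² = 8*0 = 0)
√((T + G)*20 + K) = √((-50 - 69)*20 + 0) = √(-119*20 + 0) = √(-2380 + 0) = √(-2380) = 2*I*√595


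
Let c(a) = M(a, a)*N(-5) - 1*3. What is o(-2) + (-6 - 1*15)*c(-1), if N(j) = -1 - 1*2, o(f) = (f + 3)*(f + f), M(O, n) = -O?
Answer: 122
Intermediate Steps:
o(f) = 2*f*(3 + f) (o(f) = (3 + f)*(2*f) = 2*f*(3 + f))
N(j) = -3 (N(j) = -1 - 2 = -3)
c(a) = -3 + 3*a (c(a) = -a*(-3) - 1*3 = 3*a - 3 = -3 + 3*a)
o(-2) + (-6 - 1*15)*c(-1) = 2*(-2)*(3 - 2) + (-6 - 1*15)*(-3 + 3*(-1)) = 2*(-2)*1 + (-6 - 15)*(-3 - 3) = -4 - 21*(-6) = -4 + 126 = 122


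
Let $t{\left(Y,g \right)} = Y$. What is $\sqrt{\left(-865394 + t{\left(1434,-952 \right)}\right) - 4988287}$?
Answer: $i \sqrt{5852247} \approx 2419.1 i$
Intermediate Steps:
$\sqrt{\left(-865394 + t{\left(1434,-952 \right)}\right) - 4988287} = \sqrt{\left(-865394 + 1434\right) - 4988287} = \sqrt{-863960 - 4988287} = \sqrt{-5852247} = i \sqrt{5852247}$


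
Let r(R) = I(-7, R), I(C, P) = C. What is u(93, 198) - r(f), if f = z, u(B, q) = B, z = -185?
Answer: 100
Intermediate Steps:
f = -185
r(R) = -7
u(93, 198) - r(f) = 93 - 1*(-7) = 93 + 7 = 100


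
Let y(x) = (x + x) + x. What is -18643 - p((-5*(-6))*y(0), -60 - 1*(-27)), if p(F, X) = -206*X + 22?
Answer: -25463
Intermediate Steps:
y(x) = 3*x (y(x) = 2*x + x = 3*x)
p(F, X) = 22 - 206*X
-18643 - p((-5*(-6))*y(0), -60 - 1*(-27)) = -18643 - (22 - 206*(-60 - 1*(-27))) = -18643 - (22 - 206*(-60 + 27)) = -18643 - (22 - 206*(-33)) = -18643 - (22 + 6798) = -18643 - 1*6820 = -18643 - 6820 = -25463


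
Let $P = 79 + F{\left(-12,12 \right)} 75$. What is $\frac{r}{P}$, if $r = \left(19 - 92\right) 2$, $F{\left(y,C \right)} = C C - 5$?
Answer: $- \frac{73}{5252} \approx -0.013899$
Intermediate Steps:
$F{\left(y,C \right)} = -5 + C^{2}$ ($F{\left(y,C \right)} = C^{2} - 5 = -5 + C^{2}$)
$P = 10504$ ($P = 79 + \left(-5 + 12^{2}\right) 75 = 79 + \left(-5 + 144\right) 75 = 79 + 139 \cdot 75 = 79 + 10425 = 10504$)
$r = -146$ ($r = \left(-73\right) 2 = -146$)
$\frac{r}{P} = - \frac{146}{10504} = \left(-146\right) \frac{1}{10504} = - \frac{73}{5252}$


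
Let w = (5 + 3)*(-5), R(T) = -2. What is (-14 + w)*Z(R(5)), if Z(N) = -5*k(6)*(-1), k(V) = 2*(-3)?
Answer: 1620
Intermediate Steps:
k(V) = -6
w = -40 (w = 8*(-5) = -40)
Z(N) = -30 (Z(N) = -5*(-6)*(-1) = 30*(-1) = -30)
(-14 + w)*Z(R(5)) = (-14 - 40)*(-30) = -54*(-30) = 1620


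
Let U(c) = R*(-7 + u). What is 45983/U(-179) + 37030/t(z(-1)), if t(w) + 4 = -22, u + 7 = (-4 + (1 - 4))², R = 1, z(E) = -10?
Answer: -7178/65 ≈ -110.43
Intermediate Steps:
u = 42 (u = -7 + (-4 + (1 - 4))² = -7 + (-4 - 3)² = -7 + (-7)² = -7 + 49 = 42)
t(w) = -26 (t(w) = -4 - 22 = -26)
U(c) = 35 (U(c) = 1*(-7 + 42) = 1*35 = 35)
45983/U(-179) + 37030/t(z(-1)) = 45983/35 + 37030/(-26) = 45983*(1/35) + 37030*(-1/26) = 6569/5 - 18515/13 = -7178/65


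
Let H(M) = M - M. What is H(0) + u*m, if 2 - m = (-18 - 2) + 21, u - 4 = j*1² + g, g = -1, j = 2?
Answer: 5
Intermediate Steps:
u = 5 (u = 4 + (2*1² - 1) = 4 + (2*1 - 1) = 4 + (2 - 1) = 4 + 1 = 5)
H(M) = 0
m = 1 (m = 2 - ((-18 - 2) + 21) = 2 - (-20 + 21) = 2 - 1*1 = 2 - 1 = 1)
H(0) + u*m = 0 + 5*1 = 0 + 5 = 5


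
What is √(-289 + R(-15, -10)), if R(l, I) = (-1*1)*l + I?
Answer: 2*I*√71 ≈ 16.852*I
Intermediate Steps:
R(l, I) = I - l (R(l, I) = -l + I = I - l)
√(-289 + R(-15, -10)) = √(-289 + (-10 - 1*(-15))) = √(-289 + (-10 + 15)) = √(-289 + 5) = √(-284) = 2*I*√71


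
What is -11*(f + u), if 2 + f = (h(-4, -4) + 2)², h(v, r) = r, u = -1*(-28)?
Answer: -330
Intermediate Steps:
u = 28
f = 2 (f = -2 + (-4 + 2)² = -2 + (-2)² = -2 + 4 = 2)
-11*(f + u) = -11*(2 + 28) = -11*30 = -330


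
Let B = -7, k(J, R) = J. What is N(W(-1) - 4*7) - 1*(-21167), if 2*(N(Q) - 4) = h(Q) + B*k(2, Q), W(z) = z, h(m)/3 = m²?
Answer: 44851/2 ≈ 22426.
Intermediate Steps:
h(m) = 3*m²
N(Q) = -3 + 3*Q²/2 (N(Q) = 4 + (3*Q² - 7*2)/2 = 4 + (3*Q² - 14)/2 = 4 + (-14 + 3*Q²)/2 = 4 + (-7 + 3*Q²/2) = -3 + 3*Q²/2)
N(W(-1) - 4*7) - 1*(-21167) = (-3 + 3*(-1 - 4*7)²/2) - 1*(-21167) = (-3 + 3*(-1 - 28)²/2) + 21167 = (-3 + (3/2)*(-29)²) + 21167 = (-3 + (3/2)*841) + 21167 = (-3 + 2523/2) + 21167 = 2517/2 + 21167 = 44851/2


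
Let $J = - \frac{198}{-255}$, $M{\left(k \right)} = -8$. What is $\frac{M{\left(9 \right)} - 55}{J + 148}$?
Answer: $- \frac{5355}{12646} \approx -0.42345$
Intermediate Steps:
$J = \frac{66}{85}$ ($J = \left(-198\right) \left(- \frac{1}{255}\right) = \frac{66}{85} \approx 0.77647$)
$\frac{M{\left(9 \right)} - 55}{J + 148} = \frac{-8 - 55}{\frac{66}{85} + 148} = - \frac{63}{\frac{12646}{85}} = \left(-63\right) \frac{85}{12646} = - \frac{5355}{12646}$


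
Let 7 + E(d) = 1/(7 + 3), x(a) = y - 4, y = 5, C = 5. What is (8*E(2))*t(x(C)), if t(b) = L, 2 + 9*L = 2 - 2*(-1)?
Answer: -184/15 ≈ -12.267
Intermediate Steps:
L = 2/9 (L = -2/9 + (2 - 2*(-1))/9 = -2/9 + (2 + 2)/9 = -2/9 + (⅑)*4 = -2/9 + 4/9 = 2/9 ≈ 0.22222)
x(a) = 1 (x(a) = 5 - 4 = 1)
t(b) = 2/9
E(d) = -69/10 (E(d) = -7 + 1/(7 + 3) = -7 + 1/10 = -7 + ⅒ = -69/10)
(8*E(2))*t(x(C)) = (8*(-69/10))*(2/9) = -276/5*2/9 = -184/15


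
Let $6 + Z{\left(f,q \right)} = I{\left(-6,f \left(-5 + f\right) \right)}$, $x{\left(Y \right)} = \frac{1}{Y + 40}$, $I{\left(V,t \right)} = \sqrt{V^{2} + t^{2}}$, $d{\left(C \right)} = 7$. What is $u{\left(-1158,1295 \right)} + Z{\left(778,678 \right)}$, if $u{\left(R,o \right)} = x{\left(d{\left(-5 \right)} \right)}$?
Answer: $- \frac{281}{47} + 2 \sqrt{90418685818} \approx 6.0139 \cdot 10^{5}$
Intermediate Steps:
$x{\left(Y \right)} = \frac{1}{40 + Y}$
$Z{\left(f,q \right)} = -6 + \sqrt{36 + f^{2} \left(-5 + f\right)^{2}}$ ($Z{\left(f,q \right)} = -6 + \sqrt{\left(-6\right)^{2} + \left(f \left(-5 + f\right)\right)^{2}} = -6 + \sqrt{36 + f^{2} \left(-5 + f\right)^{2}}$)
$u{\left(R,o \right)} = \frac{1}{47}$ ($u{\left(R,o \right)} = \frac{1}{40 + 7} = \frac{1}{47}$)
$u{\left(-1158,1295 \right)} + Z{\left(778,678 \right)} = \frac{1}{47} - \left(6 - \sqrt{36 + 778^{2} \left(-5 + 778\right)^{2}}\right) = \frac{1}{47} - \left(6 - \sqrt{36 + 605284 \cdot 773^{2}}\right) = \frac{1}{47} - \left(6 - \sqrt{36 + 605284 \cdot 597529}\right) = \frac{1}{47} - \left(6 - \sqrt{36 + 361674743236}\right) = \frac{1}{47} - \left(6 - \sqrt{361674743272}\right) = \frac{1}{47} - \left(6 - 2 \sqrt{90418685818}\right) = - \frac{281}{47} + 2 \sqrt{90418685818}$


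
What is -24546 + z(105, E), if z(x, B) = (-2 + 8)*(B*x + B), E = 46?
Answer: 4710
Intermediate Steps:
z(x, B) = 6*B + 6*B*x (z(x, B) = 6*(B + B*x) = 6*B + 6*B*x)
-24546 + z(105, E) = -24546 + 6*46*(1 + 105) = -24546 + 6*46*106 = -24546 + 29256 = 4710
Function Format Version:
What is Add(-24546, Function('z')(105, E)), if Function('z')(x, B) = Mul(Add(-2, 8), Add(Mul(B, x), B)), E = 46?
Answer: 4710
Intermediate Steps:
Function('z')(x, B) = Add(Mul(6, B), Mul(6, B, x)) (Function('z')(x, B) = Mul(6, Add(B, Mul(B, x))) = Add(Mul(6, B), Mul(6, B, x)))
Add(-24546, Function('z')(105, E)) = Add(-24546, Mul(6, 46, Add(1, 105))) = Add(-24546, Mul(6, 46, 106)) = Add(-24546, 29256) = 4710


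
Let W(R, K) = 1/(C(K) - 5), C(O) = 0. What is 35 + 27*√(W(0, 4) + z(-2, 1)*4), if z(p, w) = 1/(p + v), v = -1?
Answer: 35 + 9*I*√345/5 ≈ 35.0 + 33.434*I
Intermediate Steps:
W(R, K) = -⅕ (W(R, K) = 1/(0 - 5) = 1/(-5) = -⅕)
z(p, w) = 1/(-1 + p) (z(p, w) = 1/(p - 1) = 1/(-1 + p))
35 + 27*√(W(0, 4) + z(-2, 1)*4) = 35 + 27*√(-⅕ + 4/(-1 - 2)) = 35 + 27*√(-⅕ + 4/(-3)) = 35 + 27*√(-⅕ - ⅓*4) = 35 + 27*√(-⅕ - 4/3) = 35 + 27*√(-23/15) = 35 + 27*(I*√345/15) = 35 + 9*I*√345/5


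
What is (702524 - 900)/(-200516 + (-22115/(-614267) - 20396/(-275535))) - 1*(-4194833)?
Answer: 20337568350029584635757/4848246715543109 ≈ 4.1948e+6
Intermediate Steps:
(702524 - 900)/(-200516 + (-22115/(-614267) - 20396/(-275535))) - 1*(-4194833) = 701624/(-200516 + (-22115*(-1/614267) - 20396*(-1/275535))) + 4194833 = 701624/(-200516 + (22115/614267 + 20396/275535)) + 4194833 = 701624/(-200516 + 18622046257/169252057845) + 4194833 = 701624/(-33937727008801763/169252057845) + 4194833 = 701624*(-169252057845/33937727008801763) + 4194833 = -16964472261920040/4848246715543109 + 4194833 = 20337568350029584635757/4848246715543109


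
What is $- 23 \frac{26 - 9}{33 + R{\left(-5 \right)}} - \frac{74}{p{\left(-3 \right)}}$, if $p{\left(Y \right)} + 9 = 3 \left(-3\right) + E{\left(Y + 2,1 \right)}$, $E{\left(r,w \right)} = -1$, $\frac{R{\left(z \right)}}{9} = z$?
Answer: $\frac{8317}{228} \approx 36.478$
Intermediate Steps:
$R{\left(z \right)} = 9 z$
$p{\left(Y \right)} = -19$ ($p{\left(Y \right)} = -9 + \left(3 \left(-3\right) - 1\right) = -9 - 10 = -19$)
$- 23 \frac{26 - 9}{33 + R{\left(-5 \right)}} - \frac{74}{p{\left(-3 \right)}} = - 23 \frac{26 - 9}{33 + 9 \left(-5\right)} - \frac{74}{-19} = - 23 \frac{17}{33 - 45} - - \frac{74}{19} = - 23 \frac{17}{-12} + \frac{74}{19} = - 23 \cdot 17 \left(- \frac{1}{12}\right) + \frac{74}{19} = \left(-23\right) \left(- \frac{17}{12}\right) + \frac{74}{19} = \frac{391}{12} + \frac{74}{19} = \frac{8317}{228}$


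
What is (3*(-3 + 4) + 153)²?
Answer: 24336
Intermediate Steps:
(3*(-3 + 4) + 153)² = (3*1 + 153)² = (3 + 153)² = 156² = 24336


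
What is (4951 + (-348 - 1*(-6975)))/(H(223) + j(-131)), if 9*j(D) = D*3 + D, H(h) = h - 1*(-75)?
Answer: 52101/1079 ≈ 48.286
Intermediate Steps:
H(h) = 75 + h (H(h) = h + 75 = 75 + h)
j(D) = 4*D/9 (j(D) = (D*3 + D)/9 = (3*D + D)/9 = (4*D)/9 = 4*D/9)
(4951 + (-348 - 1*(-6975)))/(H(223) + j(-131)) = (4951 + (-348 - 1*(-6975)))/((75 + 223) + (4/9)*(-131)) = (4951 + (-348 + 6975))/(298 - 524/9) = (4951 + 6627)/(2158/9) = 11578*(9/2158) = 52101/1079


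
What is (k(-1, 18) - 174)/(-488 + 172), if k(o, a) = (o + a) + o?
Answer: ½ ≈ 0.50000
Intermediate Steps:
k(o, a) = a + 2*o (k(o, a) = (a + o) + o = a + 2*o)
(k(-1, 18) - 174)/(-488 + 172) = ((18 + 2*(-1)) - 174)/(-488 + 172) = ((18 - 2) - 174)/(-316) = (16 - 174)*(-1/316) = -158*(-1/316) = ½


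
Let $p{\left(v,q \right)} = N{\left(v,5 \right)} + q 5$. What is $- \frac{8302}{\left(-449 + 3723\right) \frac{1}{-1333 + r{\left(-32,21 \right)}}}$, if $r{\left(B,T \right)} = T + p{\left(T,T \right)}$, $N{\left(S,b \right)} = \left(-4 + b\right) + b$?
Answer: $\frac{4985351}{1637} \approx 3045.4$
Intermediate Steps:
$N{\left(S,b \right)} = -4 + 2 b$
$p{\left(v,q \right)} = 6 + 5 q$ ($p{\left(v,q \right)} = \left(-4 + 2 \cdot 5\right) + q 5 = \left(-4 + 10\right) + 5 q = 6 + 5 q$)
$r{\left(B,T \right)} = 6 + 6 T$ ($r{\left(B,T \right)} = T + \left(6 + 5 T\right) = 6 + 6 T$)
$- \frac{8302}{\left(-449 + 3723\right) \frac{1}{-1333 + r{\left(-32,21 \right)}}} = - \frac{8302}{\left(-449 + 3723\right) \frac{1}{-1333 + \left(6 + 6 \cdot 21\right)}} = - \frac{8302}{3274 \frac{1}{-1333 + \left(6 + 126\right)}} = - \frac{8302}{3274 \frac{1}{-1333 + 132}} = - \frac{8302}{3274 \frac{1}{-1201}} = - \frac{8302}{3274 \left(- \frac{1}{1201}\right)} = - \frac{8302}{- \frac{3274}{1201}} = \left(-8302\right) \left(- \frac{1201}{3274}\right) = \frac{4985351}{1637}$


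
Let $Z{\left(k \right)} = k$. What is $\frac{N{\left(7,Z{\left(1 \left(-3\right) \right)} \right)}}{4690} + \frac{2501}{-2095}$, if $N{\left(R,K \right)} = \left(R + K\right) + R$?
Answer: $- \frac{2341329}{1965110} \approx -1.1915$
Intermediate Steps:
$N{\left(R,K \right)} = K + 2 R$ ($N{\left(R,K \right)} = \left(K + R\right) + R = K + 2 R$)
$\frac{N{\left(7,Z{\left(1 \left(-3\right) \right)} \right)}}{4690} + \frac{2501}{-2095} = \frac{1 \left(-3\right) + 2 \cdot 7}{4690} + \frac{2501}{-2095} = \left(-3 + 14\right) \frac{1}{4690} + 2501 \left(- \frac{1}{2095}\right) = 11 \cdot \frac{1}{4690} - \frac{2501}{2095} = \frac{11}{4690} - \frac{2501}{2095} = - \frac{2341329}{1965110}$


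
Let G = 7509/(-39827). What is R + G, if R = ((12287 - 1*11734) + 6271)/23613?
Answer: 94469431/940434951 ≈ 0.10045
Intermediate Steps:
G = -7509/39827 (G = 7509*(-1/39827) = -7509/39827 ≈ -0.18854)
R = 6824/23613 (R = ((12287 - 11734) + 6271)*(1/23613) = (553 + 6271)*(1/23613) = 6824*(1/23613) = 6824/23613 ≈ 0.28899)
R + G = 6824/23613 - 7509/39827 = 94469431/940434951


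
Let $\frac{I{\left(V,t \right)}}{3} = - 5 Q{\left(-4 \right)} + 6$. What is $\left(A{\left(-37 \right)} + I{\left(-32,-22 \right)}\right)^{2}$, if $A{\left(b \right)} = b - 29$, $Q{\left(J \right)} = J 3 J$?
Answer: $589824$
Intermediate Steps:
$Q{\left(J \right)} = 3 J^{2}$ ($Q{\left(J \right)} = 3 J J = 3 J^{2}$)
$I{\left(V,t \right)} = -702$ ($I{\left(V,t \right)} = 3 \left(- 5 \cdot 3 \left(-4\right)^{2} + 6\right) = 3 \left(- 5 \cdot 3 \cdot 16 + 6\right) = 3 \left(\left(-5\right) 48 + 6\right) = 3 \left(-240 + 6\right) = 3 \left(-234\right) = -702$)
$A{\left(b \right)} = -29 + b$
$\left(A{\left(-37 \right)} + I{\left(-32,-22 \right)}\right)^{2} = \left(\left(-29 - 37\right) - 702\right)^{2} = \left(-66 - 702\right)^{2} = \left(-768\right)^{2} = 589824$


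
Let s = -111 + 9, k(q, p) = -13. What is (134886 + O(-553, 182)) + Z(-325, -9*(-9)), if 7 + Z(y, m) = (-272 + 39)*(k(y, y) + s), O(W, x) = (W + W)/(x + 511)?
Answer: 16005568/99 ≈ 1.6167e+5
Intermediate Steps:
s = -102
O(W, x) = 2*W/(511 + x) (O(W, x) = (2*W)/(511 + x) = 2*W/(511 + x))
Z(y, m) = 26788 (Z(y, m) = -7 + (-272 + 39)*(-13 - 102) = -7 - 233*(-115) = -7 + 26795 = 26788)
(134886 + O(-553, 182)) + Z(-325, -9*(-9)) = (134886 + 2*(-553)/(511 + 182)) + 26788 = (134886 + 2*(-553)/693) + 26788 = (134886 + 2*(-553)*(1/693)) + 26788 = (134886 - 158/99) + 26788 = 13353556/99 + 26788 = 16005568/99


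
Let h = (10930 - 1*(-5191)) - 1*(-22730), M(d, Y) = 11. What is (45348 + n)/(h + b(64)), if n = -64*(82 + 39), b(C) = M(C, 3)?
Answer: 1106/1143 ≈ 0.96763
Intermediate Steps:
h = 38851 (h = (10930 + 5191) + 22730 = 16121 + 22730 = 38851)
b(C) = 11
n = -7744 (n = -64*121 = -7744)
(45348 + n)/(h + b(64)) = (45348 - 7744)/(38851 + 11) = 37604/38862 = 37604*(1/38862) = 1106/1143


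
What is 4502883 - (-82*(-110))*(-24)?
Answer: 4719363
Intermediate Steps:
4502883 - (-82*(-110))*(-24) = 4502883 - 9020*(-24) = 4502883 - 1*(-216480) = 4502883 + 216480 = 4719363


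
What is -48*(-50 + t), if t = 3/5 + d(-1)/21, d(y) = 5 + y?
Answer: 82672/35 ≈ 2362.1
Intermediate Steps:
t = 83/105 (t = 3/5 + (5 - 1)/21 = 3*(1/5) + 4*(1/21) = 3/5 + 4/21 = 83/105 ≈ 0.79048)
-48*(-50 + t) = -48*(-50 + 83/105) = -48*(-5167/105) = 82672/35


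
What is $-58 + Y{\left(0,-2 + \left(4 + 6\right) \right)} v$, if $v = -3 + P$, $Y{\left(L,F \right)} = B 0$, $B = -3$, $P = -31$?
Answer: $-58$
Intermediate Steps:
$Y{\left(L,F \right)} = 0$ ($Y{\left(L,F \right)} = \left(-3\right) 0 = 0$)
$v = -34$ ($v = -3 - 31 = -34$)
$-58 + Y{\left(0,-2 + \left(4 + 6\right) \right)} v = -58 + 0 \left(-34\right) = -58 + 0 = -58$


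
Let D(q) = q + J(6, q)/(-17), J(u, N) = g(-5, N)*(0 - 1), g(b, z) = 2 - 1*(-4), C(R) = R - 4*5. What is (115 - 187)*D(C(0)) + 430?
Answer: 31358/17 ≈ 1844.6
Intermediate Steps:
C(R) = -20 + R (C(R) = R - 20 = -20 + R)
g(b, z) = 6 (g(b, z) = 2 + 4 = 6)
J(u, N) = -6 (J(u, N) = 6*(0 - 1) = 6*(-1) = -6)
D(q) = 6/17 + q (D(q) = q - 6/(-17) = q - 6*(-1/17) = q + 6/17 = 6/17 + q)
(115 - 187)*D(C(0)) + 430 = (115 - 187)*(6/17 + (-20 + 0)) + 430 = -72*(6/17 - 20) + 430 = -72*(-334/17) + 430 = 24048/17 + 430 = 31358/17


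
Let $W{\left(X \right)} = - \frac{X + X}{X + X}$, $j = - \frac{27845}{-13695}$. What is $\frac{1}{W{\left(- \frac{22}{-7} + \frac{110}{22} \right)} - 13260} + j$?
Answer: $\frac{73847770}{36321879} \approx 2.0331$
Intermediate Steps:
$j = \frac{5569}{2739}$ ($j = \left(-27845\right) \left(- \frac{1}{13695}\right) = \frac{5569}{2739} \approx 2.0332$)
$W{\left(X \right)} = -1$ ($W{\left(X \right)} = - \frac{2 X}{2 X} = - 2 X \frac{1}{2 X} = \left(-1\right) 1 = -1$)
$\frac{1}{W{\left(- \frac{22}{-7} + \frac{110}{22} \right)} - 13260} + j = \frac{1}{-1 - 13260} + \frac{5569}{2739} = \frac{1}{-13261} + \frac{5569}{2739} = - \frac{1}{13261} + \frac{5569}{2739} = \frac{73847770}{36321879}$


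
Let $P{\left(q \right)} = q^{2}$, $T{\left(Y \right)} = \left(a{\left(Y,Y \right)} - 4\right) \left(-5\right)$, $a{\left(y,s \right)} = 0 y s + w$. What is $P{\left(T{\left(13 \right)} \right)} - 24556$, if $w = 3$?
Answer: $-24531$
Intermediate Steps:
$a{\left(y,s \right)} = 3$ ($a{\left(y,s \right)} = 0 y s + 3 = 0 s + 3 = 0 + 3 = 3$)
$T{\left(Y \right)} = 5$ ($T{\left(Y \right)} = \left(3 - 4\right) \left(-5\right) = \left(-1\right) \left(-5\right) = 5$)
$P{\left(T{\left(13 \right)} \right)} - 24556 = 5^{2} - 24556 = 25 - 24556 = -24531$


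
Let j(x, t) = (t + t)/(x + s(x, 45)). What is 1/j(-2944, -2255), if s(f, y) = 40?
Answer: 132/205 ≈ 0.64390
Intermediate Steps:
j(x, t) = 2*t/(40 + x) (j(x, t) = (t + t)/(x + 40) = (2*t)/(40 + x) = 2*t/(40 + x))
1/j(-2944, -2255) = 1/(2*(-2255)/(40 - 2944)) = 1/(2*(-2255)/(-2904)) = 1/(2*(-2255)*(-1/2904)) = 1/(205/132) = 132/205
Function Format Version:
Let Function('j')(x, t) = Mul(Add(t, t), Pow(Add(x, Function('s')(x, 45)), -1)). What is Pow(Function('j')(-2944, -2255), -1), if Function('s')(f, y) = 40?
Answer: Rational(132, 205) ≈ 0.64390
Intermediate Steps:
Function('j')(x, t) = Mul(2, t, Pow(Add(40, x), -1)) (Function('j')(x, t) = Mul(Add(t, t), Pow(Add(x, 40), -1)) = Mul(Mul(2, t), Pow(Add(40, x), -1)) = Mul(2, t, Pow(Add(40, x), -1)))
Pow(Function('j')(-2944, -2255), -1) = Pow(Mul(2, -2255, Pow(Add(40, -2944), -1)), -1) = Pow(Mul(2, -2255, Pow(-2904, -1)), -1) = Pow(Mul(2, -2255, Rational(-1, 2904)), -1) = Pow(Rational(205, 132), -1) = Rational(132, 205)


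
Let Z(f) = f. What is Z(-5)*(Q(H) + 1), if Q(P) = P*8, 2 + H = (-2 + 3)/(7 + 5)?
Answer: 215/3 ≈ 71.667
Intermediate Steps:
H = -23/12 (H = -2 + (-2 + 3)/(7 + 5) = -2 + 1/12 = -23/12 ≈ -1.9167)
Q(P) = 8*P
Z(-5)*(Q(H) + 1) = -5*(8*(-23/12) + 1) = -5*(-46/3 + 1) = -5*(-43/3) = 215/3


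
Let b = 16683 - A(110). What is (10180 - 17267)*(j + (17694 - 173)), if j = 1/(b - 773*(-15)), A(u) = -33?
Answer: -3515414445784/28311 ≈ -1.2417e+8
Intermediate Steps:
b = 16716 (b = 16683 - 1*(-33) = 16683 + 33 = 16716)
j = 1/28311 (j = 1/(16716 - 773*(-15)) = 1/(16716 + 11595) = 1/28311 ≈ 3.5322e-5)
(10180 - 17267)*(j + (17694 - 173)) = (10180 - 17267)*(1/28311 + (17694 - 173)) = -7087*(1/28311 + 17521) = -7087*496037032/28311 = -3515414445784/28311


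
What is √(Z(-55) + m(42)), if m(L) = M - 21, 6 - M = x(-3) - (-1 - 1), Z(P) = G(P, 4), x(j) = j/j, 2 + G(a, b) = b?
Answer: 4*I ≈ 4.0*I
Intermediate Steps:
G(a, b) = -2 + b
x(j) = 1
Z(P) = 2 (Z(P) = -2 + 4 = 2)
M = 3 (M = 6 - (1 - (-1 - 1)) = 6 - (1 - 1*(-2)) = 6 - (1 + 2) = 6 - 1*3 = 6 - 3 = 3)
m(L) = -18 (m(L) = 3 - 21 = -18)
√(Z(-55) + m(42)) = √(2 - 18) = √(-16) = 4*I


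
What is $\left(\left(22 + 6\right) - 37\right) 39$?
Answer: $-351$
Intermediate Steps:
$\left(\left(22 + 6\right) - 37\right) 39 = \left(28 - 37\right) 39 = \left(-9\right) 39 = -351$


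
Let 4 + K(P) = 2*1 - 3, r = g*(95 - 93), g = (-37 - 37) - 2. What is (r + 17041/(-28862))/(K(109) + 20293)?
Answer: -4404065/585552256 ≈ -0.0075212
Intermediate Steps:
g = -76 (g = -74 - 2 = -76)
r = -152 (r = -76*(95 - 93) = -76*2 = -152)
K(P) = -5 (K(P) = -4 + (2*1 - 3) = -4 + (2 - 3) = -4 - 1 = -5)
(r + 17041/(-28862))/(K(109) + 20293) = (-152 + 17041/(-28862))/(-5 + 20293) = (-152 + 17041*(-1/28862))/20288 = (-152 - 17041/28862)*(1/20288) = -4404065/28862*1/20288 = -4404065/585552256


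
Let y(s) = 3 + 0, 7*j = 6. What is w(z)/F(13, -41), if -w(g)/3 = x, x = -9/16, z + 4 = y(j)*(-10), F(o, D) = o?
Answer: 27/208 ≈ 0.12981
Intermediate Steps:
j = 6/7 (j = (⅐)*6 = 6/7 ≈ 0.85714)
y(s) = 3
z = -34 (z = -4 + 3*(-10) = -4 - 30 = -34)
x = -9/16 (x = -9*1/16 = -9/16 ≈ -0.56250)
w(g) = 27/16 (w(g) = -3*(-9/16) = 27/16)
w(z)/F(13, -41) = (27/16)/13 = (27/16)*(1/13) = 27/208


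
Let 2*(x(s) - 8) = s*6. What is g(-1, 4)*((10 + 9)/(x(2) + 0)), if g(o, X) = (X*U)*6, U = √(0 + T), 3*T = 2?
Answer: 76*√6/7 ≈ 26.594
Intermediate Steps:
T = ⅔ (T = (⅓)*2 = ⅔ ≈ 0.66667)
x(s) = 8 + 3*s (x(s) = 8 + (s*6)/2 = 8 + (6*s)/2 = 8 + 3*s)
U = √6/3 (U = √(0 + ⅔) = √(⅔) = √6/3 ≈ 0.81650)
g(o, X) = 2*X*√6 (g(o, X) = (X*(√6/3))*6 = (X*√6/3)*6 = 2*X*√6)
g(-1, 4)*((10 + 9)/(x(2) + 0)) = (2*4*√6)*((10 + 9)/((8 + 3*2) + 0)) = (8*√6)*(19/((8 + 6) + 0)) = (8*√6)*(19/(14 + 0)) = (8*√6)*(19/14) = 76*√6/7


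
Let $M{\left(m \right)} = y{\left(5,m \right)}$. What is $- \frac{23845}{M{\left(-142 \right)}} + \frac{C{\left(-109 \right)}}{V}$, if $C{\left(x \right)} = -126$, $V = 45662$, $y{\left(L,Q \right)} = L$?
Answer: $- \frac{108881102}{22831} \approx -4769.0$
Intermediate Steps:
$M{\left(m \right)} = 5$
$- \frac{23845}{M{\left(-142 \right)}} + \frac{C{\left(-109 \right)}}{V} = - \frac{23845}{5} - \frac{126}{45662} = \left(-23845\right) \frac{1}{5} - \frac{63}{22831} = -4769 - \frac{63}{22831} = - \frac{108881102}{22831}$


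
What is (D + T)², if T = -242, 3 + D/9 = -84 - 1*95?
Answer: 3534400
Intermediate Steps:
D = -1638 (D = -27 + 9*(-84 - 1*95) = -27 + 9*(-84 - 95) = -27 + 9*(-179) = -27 - 1611 = -1638)
(D + T)² = (-1638 - 242)² = (-1880)² = 3534400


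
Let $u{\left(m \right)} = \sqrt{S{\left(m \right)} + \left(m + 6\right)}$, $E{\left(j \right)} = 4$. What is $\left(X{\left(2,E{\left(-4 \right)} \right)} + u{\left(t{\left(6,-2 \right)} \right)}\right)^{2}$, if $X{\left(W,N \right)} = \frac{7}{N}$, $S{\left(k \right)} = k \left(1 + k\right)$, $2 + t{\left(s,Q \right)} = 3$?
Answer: $\frac{361}{16} \approx 22.563$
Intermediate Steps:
$t{\left(s,Q \right)} = 1$ ($t{\left(s,Q \right)} = -2 + 3 = 1$)
$u{\left(m \right)} = \sqrt{6 + m + m \left(1 + m\right)}$ ($u{\left(m \right)} = \sqrt{m \left(1 + m\right) + \left(m + 6\right)} = \sqrt{m \left(1 + m\right) + \left(6 + m\right)} = \sqrt{6 + m + m \left(1 + m\right)}$)
$\left(X{\left(2,E{\left(-4 \right)} \right)} + u{\left(t{\left(6,-2 \right)} \right)}\right)^{2} = \left(\frac{7}{4} + \sqrt{6 + 1 + 1 \left(1 + 1\right)}\right)^{2} = \left(7 \cdot \frac{1}{4} + \sqrt{6 + 1 + 1 \cdot 2}\right)^{2} = \left(\frac{7}{4} + \sqrt{6 + 1 + 2}\right)^{2} = \left(\frac{7}{4} + \sqrt{9}\right)^{2} = \left(\frac{7}{4} + 3\right)^{2} = \left(\frac{19}{4}\right)^{2} = \frac{361}{16}$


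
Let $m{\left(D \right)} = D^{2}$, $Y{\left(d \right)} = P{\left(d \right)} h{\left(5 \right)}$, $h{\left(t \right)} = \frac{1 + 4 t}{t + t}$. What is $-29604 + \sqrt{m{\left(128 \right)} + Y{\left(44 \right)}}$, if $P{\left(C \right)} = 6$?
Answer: $-29604 + \frac{\sqrt{409915}}{5} \approx -29476.0$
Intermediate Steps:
$h{\left(t \right)} = \frac{1 + 4 t}{2 t}$
$Y{\left(d \right)} = \frac{63}{5}$ ($Y{\left(d \right)} = 6 \left(2 + \frac{1}{2 \cdot 5}\right) = 6 \left(2 + \frac{1}{2} \cdot \frac{1}{5}\right) = 6 \left(2 + \frac{1}{10}\right) = 6 \cdot \frac{21}{10} = \frac{63}{5}$)
$-29604 + \sqrt{m{\left(128 \right)} + Y{\left(44 \right)}} = -29604 + \sqrt{128^{2} + \frac{63}{5}} = -29604 + \sqrt{16384 + \frac{63}{5}} = -29604 + \sqrt{\frac{81983}{5}} = -29604 + \frac{\sqrt{409915}}{5}$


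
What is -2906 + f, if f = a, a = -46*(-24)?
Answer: -1802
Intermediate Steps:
a = 1104
f = 1104
-2906 + f = -2906 + 1104 = -1802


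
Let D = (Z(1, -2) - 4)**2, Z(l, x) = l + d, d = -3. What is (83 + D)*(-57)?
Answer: -6783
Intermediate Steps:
Z(l, x) = -3 + l (Z(l, x) = l - 3 = -3 + l)
D = 36 (D = ((-3 + 1) - 4)**2 = (-2 - 4)**2 = (-6)**2 = 36)
(83 + D)*(-57) = (83 + 36)*(-57) = 119*(-57) = -6783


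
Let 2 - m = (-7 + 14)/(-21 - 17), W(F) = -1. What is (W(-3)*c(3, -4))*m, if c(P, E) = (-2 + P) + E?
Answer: 249/38 ≈ 6.5526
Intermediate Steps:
c(P, E) = -2 + E + P
m = 83/38 (m = 2 - (-7 + 14)/(-21 - 17) = 2 - 7/(-38) = 2 - 7*(-1)/38 = 2 - 1*(-7/38) = 2 + 7/38 = 83/38 ≈ 2.1842)
(W(-3)*c(3, -4))*m = -(-2 - 4 + 3)*(83/38) = -1*(-3)*(83/38) = 3*(83/38) = 249/38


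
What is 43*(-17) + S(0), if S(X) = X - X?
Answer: -731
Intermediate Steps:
S(X) = 0
43*(-17) + S(0) = 43*(-17) + 0 = -731 + 0 = -731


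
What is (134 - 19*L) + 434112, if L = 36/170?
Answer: 36910568/85 ≈ 4.3424e+5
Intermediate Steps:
L = 18/85 (L = 36*(1/170) = 18/85 ≈ 0.21176)
(134 - 19*L) + 434112 = (134 - 19*18/85) + 434112 = (134 - 342/85) + 434112 = 11048/85 + 434112 = 36910568/85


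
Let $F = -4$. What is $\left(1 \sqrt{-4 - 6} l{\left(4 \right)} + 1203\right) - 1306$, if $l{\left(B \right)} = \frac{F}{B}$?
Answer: $-103 - i \sqrt{10} \approx -103.0 - 3.1623 i$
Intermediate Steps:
$l{\left(B \right)} = - \frac{4}{B}$
$\left(1 \sqrt{-4 - 6} l{\left(4 \right)} + 1203\right) - 1306 = \left(1 \sqrt{-4 - 6} \left(- \frac{4}{4}\right) + 1203\right) - 1306 = \left(1 \sqrt{-10} \left(\left(-4\right) \frac{1}{4}\right) + 1203\right) - 1306 = \left(1 i \sqrt{10} \left(-1\right) + 1203\right) - 1306 = \left(i \sqrt{10} \left(-1\right) + 1203\right) - 1306 = \left(- i \sqrt{10} + 1203\right) - 1306 = \left(1203 - i \sqrt{10}\right) - 1306 = -103 - i \sqrt{10}$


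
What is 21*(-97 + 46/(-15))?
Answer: -10507/5 ≈ -2101.4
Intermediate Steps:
21*(-97 + 46/(-15)) = 21*(-97 + 46*(-1/15)) = 21*(-97 - 46/15) = 21*(-1501/15) = -10507/5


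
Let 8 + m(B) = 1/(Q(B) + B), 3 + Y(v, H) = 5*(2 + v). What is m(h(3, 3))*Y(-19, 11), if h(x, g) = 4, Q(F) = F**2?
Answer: 3498/5 ≈ 699.60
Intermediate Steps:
Y(v, H) = 7 + 5*v (Y(v, H) = -3 + 5*(2 + v) = -3 + (10 + 5*v) = 7 + 5*v)
m(B) = -8 + 1/(B + B**2) (m(B) = -8 + 1/(B**2 + B) = -8 + 1/(B + B**2))
m(h(3, 3))*Y(-19, 11) = ((1 - 8*4 - 8*4**2)/(4*(1 + 4)))*(7 + 5*(-19)) = ((1/4)*(1 - 32 - 8*16)/5)*(7 - 95) = ((1/4)*(1/5)*(1 - 32 - 128))*(-88) = ((1/4)*(1/5)*(-159))*(-88) = -159/20*(-88) = 3498/5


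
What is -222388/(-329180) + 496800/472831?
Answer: 67172141107/38911627145 ≈ 1.7263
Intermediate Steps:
-222388/(-329180) + 496800/472831 = -222388*(-1/329180) + 496800*(1/472831) = 55597/82295 + 496800/472831 = 67172141107/38911627145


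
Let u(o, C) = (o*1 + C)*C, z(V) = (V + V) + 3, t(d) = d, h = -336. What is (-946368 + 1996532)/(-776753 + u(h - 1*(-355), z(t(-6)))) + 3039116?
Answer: 2360914940624/776843 ≈ 3.0391e+6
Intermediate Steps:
z(V) = 3 + 2*V (z(V) = 2*V + 3 = 3 + 2*V)
u(o, C) = C*(C + o) (u(o, C) = (o + C)*C = (C + o)*C = C*(C + o))
(-946368 + 1996532)/(-776753 + u(h - 1*(-355), z(t(-6)))) + 3039116 = (-946368 + 1996532)/(-776753 + (3 + 2*(-6))*((3 + 2*(-6)) + (-336 - 1*(-355)))) + 3039116 = 1050164/(-776753 + (3 - 12)*((3 - 12) + (-336 + 355))) + 3039116 = 1050164/(-776753 - 9*(-9 + 19)) + 3039116 = 1050164/(-776753 - 9*10) + 3039116 = 1050164/(-776753 - 90) + 3039116 = 1050164/(-776843) + 3039116 = 1050164*(-1/776843) + 3039116 = -1050164/776843 + 3039116 = 2360914940624/776843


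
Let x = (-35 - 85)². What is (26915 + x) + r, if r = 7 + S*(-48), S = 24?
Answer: 40170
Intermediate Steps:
x = 14400 (x = (-120)² = 14400)
r = -1145 (r = 7 + 24*(-48) = 7 - 1152 = -1145)
(26915 + x) + r = (26915 + 14400) - 1145 = 41315 - 1145 = 40170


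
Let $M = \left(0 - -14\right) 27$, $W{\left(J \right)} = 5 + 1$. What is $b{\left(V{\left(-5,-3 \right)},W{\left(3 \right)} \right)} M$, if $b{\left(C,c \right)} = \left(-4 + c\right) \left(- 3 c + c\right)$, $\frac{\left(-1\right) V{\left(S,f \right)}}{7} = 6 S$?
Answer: $-9072$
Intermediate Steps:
$V{\left(S,f \right)} = - 42 S$ ($V{\left(S,f \right)} = - 7 \cdot 6 S = - 42 S$)
$W{\left(J \right)} = 6$
$b{\left(C,c \right)} = - 2 c \left(-4 + c\right)$ ($b{\left(C,c \right)} = \left(-4 + c\right) \left(- 2 c\right) = - 2 c \left(-4 + c\right)$)
$M = 378$ ($M = \left(0 + 14\right) 27 = 14 \cdot 27 = 378$)
$b{\left(V{\left(-5,-3 \right)},W{\left(3 \right)} \right)} M = 2 \cdot 6 \left(4 - 6\right) 378 = 2 \cdot 6 \left(-2\right) 378 = \left(-24\right) 378 = -9072$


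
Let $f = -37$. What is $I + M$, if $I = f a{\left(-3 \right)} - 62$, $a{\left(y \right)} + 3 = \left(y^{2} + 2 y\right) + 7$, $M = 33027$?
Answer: $32706$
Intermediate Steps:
$a{\left(y \right)} = 4 + y^{2} + 2 y$ ($a{\left(y \right)} = -3 + \left(\left(y^{2} + 2 y\right) + 7\right) = -3 + \left(7 + y^{2} + 2 y\right) = 4 + y^{2} + 2 y$)
$I = -321$ ($I = - 37 \left(4 + \left(-3\right)^{2} + 2 \left(-3\right)\right) - 62 = - 37 \left(4 + 9 - 6\right) - 62 = \left(-37\right) 7 - 62 = -259 - 62 = -321$)
$I + M = -321 + 33027 = 32706$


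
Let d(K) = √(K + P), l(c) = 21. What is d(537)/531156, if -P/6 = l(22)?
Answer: √411/531156 ≈ 3.8168e-5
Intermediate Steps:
P = -126 (P = -6*21 = -126)
d(K) = √(-126 + K) (d(K) = √(K - 126) = √(-126 + K))
d(537)/531156 = √(-126 + 537)/531156 = √411*(1/531156) = √411/531156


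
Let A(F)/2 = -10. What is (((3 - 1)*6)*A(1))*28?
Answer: -6720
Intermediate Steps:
A(F) = -20 (A(F) = 2*(-10) = -20)
(((3 - 1)*6)*A(1))*28 = (((3 - 1)*6)*(-20))*28 = ((2*6)*(-20))*28 = (12*(-20))*28 = -240*28 = -6720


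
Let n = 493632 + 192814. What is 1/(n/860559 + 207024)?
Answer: 860559/178157052862 ≈ 4.8303e-6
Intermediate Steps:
n = 686446
1/(n/860559 + 207024) = 1/(686446/860559 + 207024) = 1/(178157052862/860559) = 860559/178157052862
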